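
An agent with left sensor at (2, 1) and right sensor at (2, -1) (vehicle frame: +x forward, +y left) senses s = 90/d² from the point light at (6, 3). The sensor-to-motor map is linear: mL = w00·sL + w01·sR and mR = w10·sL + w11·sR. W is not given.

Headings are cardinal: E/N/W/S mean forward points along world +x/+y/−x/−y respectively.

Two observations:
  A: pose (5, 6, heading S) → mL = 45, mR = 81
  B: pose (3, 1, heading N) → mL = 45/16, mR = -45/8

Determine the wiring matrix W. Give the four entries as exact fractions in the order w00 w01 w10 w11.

1/2 0 1 -1/2

obs A: pose=(5,6,S) → sL=90, sR=18, mL=45, mR=81
obs B: pose=(3,1,N) → sL=45/8, sR=45/2, mL=45/16, mR=-45/8
sensor matrix S = [[90, 18], [45/8, 45/2]]; det S = 7695/4
solve [mL_A; mL_B] = S·[w00; w01] and [mR_A; mR_B] = S·[w10; w11]:
  w00 = 1/2, w01 = 0, w10 = 1, w11 = -1/2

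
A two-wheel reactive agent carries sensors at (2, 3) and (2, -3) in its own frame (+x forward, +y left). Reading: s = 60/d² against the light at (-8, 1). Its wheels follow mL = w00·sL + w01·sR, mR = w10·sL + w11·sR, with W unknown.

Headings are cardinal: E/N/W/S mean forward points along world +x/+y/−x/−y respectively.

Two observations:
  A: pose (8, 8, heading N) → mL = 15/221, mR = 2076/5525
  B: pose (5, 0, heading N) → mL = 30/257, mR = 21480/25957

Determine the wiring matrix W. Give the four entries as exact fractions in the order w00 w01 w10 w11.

obs A: pose=(8,8,N) → sL=6/25, sR=30/221, mL=15/221, mR=2076/5525
obs B: pose=(5,0,N) → sL=60/101, sR=60/257, mL=30/257, mR=21480/25957
sensor matrix S = [[6/25, 30/221], [60/101, 60/257]]; det S = -705888/28682485
solve [mL_A; mL_B] = S·[w00; w01] and [mR_A; mR_B] = S·[w10; w11]:
  w00 = 0, w01 = 1/2, w10 = 1, w11 = 1

0 1/2 1 1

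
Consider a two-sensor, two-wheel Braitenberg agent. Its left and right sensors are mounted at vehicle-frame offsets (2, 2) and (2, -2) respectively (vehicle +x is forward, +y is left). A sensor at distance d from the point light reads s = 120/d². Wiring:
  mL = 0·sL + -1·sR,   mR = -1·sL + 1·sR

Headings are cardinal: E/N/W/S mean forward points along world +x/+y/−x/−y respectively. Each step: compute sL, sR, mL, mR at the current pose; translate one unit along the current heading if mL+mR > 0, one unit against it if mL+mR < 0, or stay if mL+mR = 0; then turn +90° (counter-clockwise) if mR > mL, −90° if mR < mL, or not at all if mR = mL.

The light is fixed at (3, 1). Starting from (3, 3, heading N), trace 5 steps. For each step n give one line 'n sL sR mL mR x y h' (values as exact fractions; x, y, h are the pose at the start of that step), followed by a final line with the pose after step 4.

n=0: pose=(3,3,N); sL=6, sR=6; mL=-6, mR=0; mL+mR=-6 → advance -1; mR−mL=6 → turn +1·90°
n=1: pose=(3,2,W); sL=24, sR=120/13; mL=-120/13, mR=-192/13; mL+mR=-24 → advance -1; mR−mL=-72/13 → turn -1·90°
n=2: pose=(4,2,N); sL=12, sR=20/3; mL=-20/3, mR=-16/3; mL+mR=-12 → advance -1; mR−mL=4/3 → turn +1·90°
n=3: pose=(4,1,W); sL=24, sR=24; mL=-24, mR=0; mL+mR=-24 → advance -1; mR−mL=24 → turn +1·90°
n=4: pose=(5,1,S); sL=6, sR=30; mL=-30, mR=24; mL+mR=-6 → advance -1; mR−mL=54 → turn +1·90°

0 6 6 -6 0 3 3 N
1 24 120/13 -120/13 -192/13 3 2 W
2 12 20/3 -20/3 -16/3 4 2 N
3 24 24 -24 0 4 1 W
4 6 30 -30 24 5 1 S
final 5 2 E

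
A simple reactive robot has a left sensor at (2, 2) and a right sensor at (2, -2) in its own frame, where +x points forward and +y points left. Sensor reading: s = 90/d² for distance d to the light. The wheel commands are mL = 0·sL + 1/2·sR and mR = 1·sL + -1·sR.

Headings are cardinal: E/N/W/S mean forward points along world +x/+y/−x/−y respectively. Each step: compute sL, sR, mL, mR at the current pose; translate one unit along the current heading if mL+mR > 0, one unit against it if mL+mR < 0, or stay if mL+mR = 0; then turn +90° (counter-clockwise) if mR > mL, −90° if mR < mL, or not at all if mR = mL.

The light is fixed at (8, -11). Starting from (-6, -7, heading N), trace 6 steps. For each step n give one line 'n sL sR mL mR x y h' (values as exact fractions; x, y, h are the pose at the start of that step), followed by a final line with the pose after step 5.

n=0: pose=(-6,-7,N); sL=45/146, sR=1/2; mL=1/4, mR=-14/73; mL+mR=17/292 → advance +1; mR−mL=-129/292 → turn -1·90°
n=1: pose=(-6,-6,E); sL=90/193, sR=10/17; mL=5/17, mR=-400/3281; mL+mR=565/3281 → advance +1; mR−mL=-1365/3281 → turn -1·90°
n=2: pose=(-5,-6,S); sL=9/13, sR=5/13; mL=5/26, mR=4/13; mL+mR=1/2 → advance +1; mR−mL=3/26 → turn +1·90°
n=3: pose=(-5,-7,E); sL=90/157, sR=18/25; mL=9/25, mR=-576/3925; mL+mR=837/3925 → advance +1; mR−mL=-1989/3925 → turn -1·90°
n=4: pose=(-4,-7,S); sL=45/52, sR=9/20; mL=9/40, mR=27/65; mL+mR=333/520 → advance +1; mR−mL=99/520 → turn +1·90°
n=5: pose=(-4,-8,E); sL=18/25, sR=90/101; mL=45/101, mR=-432/2525; mL+mR=693/2525 → advance +1; mR−mL=-1557/2525 → turn -1·90°

0 45/146 1/2 1/4 -14/73 -6 -7 N
1 90/193 10/17 5/17 -400/3281 -6 -6 E
2 9/13 5/13 5/26 4/13 -5 -6 S
3 90/157 18/25 9/25 -576/3925 -5 -7 E
4 45/52 9/20 9/40 27/65 -4 -7 S
5 18/25 90/101 45/101 -432/2525 -4 -8 E
final -3 -8 S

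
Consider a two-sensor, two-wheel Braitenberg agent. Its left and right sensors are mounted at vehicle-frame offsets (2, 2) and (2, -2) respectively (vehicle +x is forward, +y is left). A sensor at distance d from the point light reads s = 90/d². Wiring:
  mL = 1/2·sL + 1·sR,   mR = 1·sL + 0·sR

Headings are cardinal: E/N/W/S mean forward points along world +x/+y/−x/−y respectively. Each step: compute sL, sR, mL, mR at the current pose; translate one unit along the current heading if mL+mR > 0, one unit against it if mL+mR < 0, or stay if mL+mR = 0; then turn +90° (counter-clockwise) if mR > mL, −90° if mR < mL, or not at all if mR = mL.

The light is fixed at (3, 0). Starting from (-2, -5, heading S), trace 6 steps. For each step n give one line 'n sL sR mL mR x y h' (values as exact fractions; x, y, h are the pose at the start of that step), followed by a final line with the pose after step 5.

0 45/29 45/49 4815/2842 45/29 -2 -5 S
1 90/113 18/13 2619/1469 90/113 -2 -6 W
2 9/8 45/16 27/8 9/8 -3 -6 N
3 18/5 18/13 207/65 18/5 -3 -5 E
4 45/29 5 335/58 45/29 -2 -5 N
5 90/13 2 71/13 90/13 -2 -4 E
final -1 -4 N

n=0: pose=(-2,-5,S); sL=45/29, sR=45/49; mL=4815/2842, mR=45/29; mL+mR=9225/2842 → advance +1; mR−mL=-405/2842 → turn -1·90°
n=1: pose=(-2,-6,W); sL=90/113, sR=18/13; mL=2619/1469, mR=90/113; mL+mR=3789/1469 → advance +1; mR−mL=-1449/1469 → turn -1·90°
n=2: pose=(-3,-6,N); sL=9/8, sR=45/16; mL=27/8, mR=9/8; mL+mR=9/2 → advance +1; mR−mL=-9/4 → turn -1·90°
n=3: pose=(-3,-5,E); sL=18/5, sR=18/13; mL=207/65, mR=18/5; mL+mR=441/65 → advance +1; mR−mL=27/65 → turn +1·90°
n=4: pose=(-2,-5,N); sL=45/29, sR=5; mL=335/58, mR=45/29; mL+mR=425/58 → advance +1; mR−mL=-245/58 → turn -1·90°
n=5: pose=(-2,-4,E); sL=90/13, sR=2; mL=71/13, mR=90/13; mL+mR=161/13 → advance +1; mR−mL=19/13 → turn +1·90°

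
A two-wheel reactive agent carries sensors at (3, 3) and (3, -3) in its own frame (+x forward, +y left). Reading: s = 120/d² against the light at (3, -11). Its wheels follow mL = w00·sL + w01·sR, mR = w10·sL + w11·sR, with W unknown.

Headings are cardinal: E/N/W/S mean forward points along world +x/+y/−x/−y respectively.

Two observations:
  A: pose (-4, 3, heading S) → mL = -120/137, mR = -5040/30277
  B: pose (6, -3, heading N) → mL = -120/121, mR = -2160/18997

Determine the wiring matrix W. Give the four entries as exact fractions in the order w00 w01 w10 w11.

obs A: pose=(-4,3,S) → sL=120/137, sR=120/221, mL=-120/137, mR=-5040/30277
obs B: pose=(6,-3,N) → sL=120/121, sR=120/157, mL=-120/121, mR=-2160/18997
sensor matrix S = [[120/137, 120/221], [120/121, 120/157]]; det S = 75340800/575172169
solve [mL_A; mL_B] = S·[w00; w01] and [mR_A; mR_B] = S·[w10; w11]:
  w00 = -1, w01 = 0, w10 = -1/2, w11 = 1/2

-1 0 -1/2 1/2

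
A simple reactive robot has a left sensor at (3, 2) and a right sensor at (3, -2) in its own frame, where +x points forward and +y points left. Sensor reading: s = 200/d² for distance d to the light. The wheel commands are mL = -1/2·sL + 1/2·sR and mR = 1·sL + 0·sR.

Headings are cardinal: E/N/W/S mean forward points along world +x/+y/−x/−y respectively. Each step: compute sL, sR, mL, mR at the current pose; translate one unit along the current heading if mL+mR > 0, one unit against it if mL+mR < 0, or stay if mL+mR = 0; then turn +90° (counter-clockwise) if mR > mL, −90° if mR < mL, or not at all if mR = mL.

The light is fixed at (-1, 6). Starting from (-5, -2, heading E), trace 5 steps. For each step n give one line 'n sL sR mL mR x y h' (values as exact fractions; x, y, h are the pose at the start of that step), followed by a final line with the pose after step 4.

n=0: pose=(-5,-2,E); sL=200/37, sR=200/101; mL=-6400/3737, mR=200/37; mL+mR=13800/3737 → advance +1; mR−mL=26600/3737 → turn +1·90°
n=1: pose=(-4,-2,N); sL=4, sR=100/13; mL=24/13, mR=4; mL+mR=76/13 → advance +1; mR−mL=28/13 → turn +1·90°
n=2: pose=(-4,-1,W); sL=200/117, sR=200/61; mL=5600/7137, mR=200/117; mL+mR=17800/7137 → advance +1; mR−mL=2200/2379 → turn +1·90°
n=3: pose=(-5,-1,S); sL=25/13, sR=25/17; mL=-50/221, mR=25/13; mL+mR=375/221 → advance +1; mR−mL=475/221 → turn +1·90°
n=4: pose=(-5,-2,E); sL=200/37, sR=200/101; mL=-6400/3737, mR=200/37; mL+mR=13800/3737 → advance +1; mR−mL=26600/3737 → turn +1·90°

0 200/37 200/101 -6400/3737 200/37 -5 -2 E
1 4 100/13 24/13 4 -4 -2 N
2 200/117 200/61 5600/7137 200/117 -4 -1 W
3 25/13 25/17 -50/221 25/13 -5 -1 S
4 200/37 200/101 -6400/3737 200/37 -5 -2 E
final -4 -2 N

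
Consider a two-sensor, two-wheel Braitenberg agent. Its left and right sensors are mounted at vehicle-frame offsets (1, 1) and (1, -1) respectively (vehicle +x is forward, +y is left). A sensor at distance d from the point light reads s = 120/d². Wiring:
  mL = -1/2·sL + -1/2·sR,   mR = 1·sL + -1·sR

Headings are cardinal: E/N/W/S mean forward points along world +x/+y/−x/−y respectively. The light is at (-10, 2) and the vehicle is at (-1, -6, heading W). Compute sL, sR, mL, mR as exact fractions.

24/29 120/113 -3096/3277 -768/3277

left sensor world pos  = (-2, -7); dL² = 145
right sensor world pos = (-2, -5); dR² = 113
sL = 120/145 = 24/29
sR = 120/113 = 120/113
mL = -1/2·sL + -1/2·sR = -3096/3277
mR = 1·sL + -1·sR = -768/3277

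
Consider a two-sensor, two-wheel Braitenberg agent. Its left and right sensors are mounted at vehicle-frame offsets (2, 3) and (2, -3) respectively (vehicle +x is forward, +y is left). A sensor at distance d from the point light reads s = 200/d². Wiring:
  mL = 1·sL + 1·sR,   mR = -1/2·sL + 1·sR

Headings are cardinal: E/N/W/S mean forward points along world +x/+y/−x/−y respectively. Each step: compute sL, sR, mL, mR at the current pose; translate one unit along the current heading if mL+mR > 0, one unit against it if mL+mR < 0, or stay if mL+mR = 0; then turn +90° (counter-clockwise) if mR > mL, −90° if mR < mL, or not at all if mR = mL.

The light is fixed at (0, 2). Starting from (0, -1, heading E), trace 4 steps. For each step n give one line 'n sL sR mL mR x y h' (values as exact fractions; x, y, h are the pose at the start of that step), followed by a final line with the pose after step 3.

n=0: pose=(0,-1,E); sL=50, sR=5; mL=55, mR=-20; mL+mR=35 → advance +1; mR−mL=-75 → turn -1·90°
n=1: pose=(1,-1,S); sL=200/41, sR=200/29; mL=14000/1189, mR=5300/1189; mL+mR=19300/1189 → advance +1; mR−mL=-300/41 → turn -1·90°
n=2: pose=(1,-2,W); sL=4, sR=100; mL=104, mR=98; mL+mR=202 → advance +1; mR−mL=-6 → turn -1·90°
n=3: pose=(0,-2,N); sL=200/13, sR=200/13; mL=400/13, mR=100/13; mL+mR=500/13 → advance +1; mR−mL=-300/13 → turn -1·90°

0 50 5 55 -20 0 -1 E
1 200/41 200/29 14000/1189 5300/1189 1 -1 S
2 4 100 104 98 1 -2 W
3 200/13 200/13 400/13 100/13 0 -2 N
final 0 -1 E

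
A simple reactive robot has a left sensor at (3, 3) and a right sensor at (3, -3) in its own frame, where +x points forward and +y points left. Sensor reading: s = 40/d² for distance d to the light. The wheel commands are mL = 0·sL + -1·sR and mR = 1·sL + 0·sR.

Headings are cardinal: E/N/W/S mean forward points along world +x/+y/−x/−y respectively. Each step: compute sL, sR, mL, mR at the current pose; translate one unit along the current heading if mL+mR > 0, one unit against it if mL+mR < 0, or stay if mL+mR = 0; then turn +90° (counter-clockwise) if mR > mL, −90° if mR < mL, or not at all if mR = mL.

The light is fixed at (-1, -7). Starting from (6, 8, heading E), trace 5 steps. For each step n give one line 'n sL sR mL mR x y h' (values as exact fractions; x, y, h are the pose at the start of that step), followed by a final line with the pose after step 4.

0 5/53 10/61 -10/61 5/53 6 8 E
1 40/333 8/81 -8/81 40/333 5 8 N
2 20/89 4/37 -4/37 20/89 5 9 W
3 40/233 40/173 -40/173 40/233 4 9 S
4 5/58 2/13 -2/13 5/58 4 10 E
final 3 10 N

n=0: pose=(6,8,E); sL=5/53, sR=10/61; mL=-10/61, mR=5/53; mL+mR=-225/3233 → advance -1; mR−mL=835/3233 → turn +1·90°
n=1: pose=(5,8,N); sL=40/333, sR=8/81; mL=-8/81, mR=40/333; mL+mR=64/2997 → advance +1; mR−mL=656/2997 → turn +1·90°
n=2: pose=(5,9,W); sL=20/89, sR=4/37; mL=-4/37, mR=20/89; mL+mR=384/3293 → advance +1; mR−mL=1096/3293 → turn +1·90°
n=3: pose=(4,9,S); sL=40/233, sR=40/173; mL=-40/173, mR=40/233; mL+mR=-2400/40309 → advance -1; mR−mL=16240/40309 → turn +1·90°
n=4: pose=(4,10,E); sL=5/58, sR=2/13; mL=-2/13, mR=5/58; mL+mR=-51/754 → advance -1; mR−mL=181/754 → turn +1·90°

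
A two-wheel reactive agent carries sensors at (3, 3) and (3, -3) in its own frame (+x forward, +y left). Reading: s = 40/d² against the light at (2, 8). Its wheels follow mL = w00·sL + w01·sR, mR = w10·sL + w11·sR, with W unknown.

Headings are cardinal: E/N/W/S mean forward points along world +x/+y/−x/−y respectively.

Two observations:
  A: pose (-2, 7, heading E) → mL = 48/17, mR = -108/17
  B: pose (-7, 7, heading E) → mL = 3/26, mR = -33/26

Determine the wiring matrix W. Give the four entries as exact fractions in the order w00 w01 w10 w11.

1/2 -1/2 -1/2 -1

obs A: pose=(-2,7,E) → sL=8, sR=40/17, mL=48/17, mR=-108/17
obs B: pose=(-7,7,E) → sL=1, sR=10/13, mL=3/26, mR=-33/26
sensor matrix S = [[8, 40/17], [1, 10/13]]; det S = 840/221
solve [mL_A; mL_B] = S·[w00; w01] and [mR_A; mR_B] = S·[w10; w11]:
  w00 = 1/2, w01 = -1/2, w10 = -1/2, w11 = -1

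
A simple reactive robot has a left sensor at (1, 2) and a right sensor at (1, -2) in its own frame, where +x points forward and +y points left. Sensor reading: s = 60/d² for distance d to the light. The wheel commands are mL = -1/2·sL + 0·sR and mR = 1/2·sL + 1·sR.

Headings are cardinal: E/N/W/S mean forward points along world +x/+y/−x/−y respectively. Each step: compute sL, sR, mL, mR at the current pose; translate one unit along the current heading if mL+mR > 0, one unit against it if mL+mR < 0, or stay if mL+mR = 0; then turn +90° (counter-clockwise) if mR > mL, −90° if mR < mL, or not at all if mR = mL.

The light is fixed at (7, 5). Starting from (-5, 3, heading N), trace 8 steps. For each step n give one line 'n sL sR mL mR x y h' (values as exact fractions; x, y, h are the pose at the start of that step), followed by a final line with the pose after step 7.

0 60/197 60/101 -30/197 14850/19897 -5 3 N
1 30/89 6/17 -15/89 789/1513 -5 4 W
2 12/25 60/229 -6/25 2874/5725 -6 4 S
3 5/12 3/8 -5/24 7/12 -6 3 E
4 60/197 60/101 -30/197 14850/19897 -5 3 N
5 30/89 6/17 -15/89 789/1513 -5 4 W
6 12/25 60/229 -6/25 2874/5725 -6 4 S
7 5/12 3/8 -5/24 7/12 -6 3 E
final -5 3 N

n=0: pose=(-5,3,N); sL=60/197, sR=60/101; mL=-30/197, mR=14850/19897; mL+mR=60/101 → advance +1; mR−mL=17880/19897 → turn +1·90°
n=1: pose=(-5,4,W); sL=30/89, sR=6/17; mL=-15/89, mR=789/1513; mL+mR=6/17 → advance +1; mR−mL=1044/1513 → turn +1·90°
n=2: pose=(-6,4,S); sL=12/25, sR=60/229; mL=-6/25, mR=2874/5725; mL+mR=60/229 → advance +1; mR−mL=4248/5725 → turn +1·90°
n=3: pose=(-6,3,E); sL=5/12, sR=3/8; mL=-5/24, mR=7/12; mL+mR=3/8 → advance +1; mR−mL=19/24 → turn +1·90°
n=4: pose=(-5,3,N); sL=60/197, sR=60/101; mL=-30/197, mR=14850/19897; mL+mR=60/101 → advance +1; mR−mL=17880/19897 → turn +1·90°
n=5: pose=(-5,4,W); sL=30/89, sR=6/17; mL=-15/89, mR=789/1513; mL+mR=6/17 → advance +1; mR−mL=1044/1513 → turn +1·90°
n=6: pose=(-6,4,S); sL=12/25, sR=60/229; mL=-6/25, mR=2874/5725; mL+mR=60/229 → advance +1; mR−mL=4248/5725 → turn +1·90°
n=7: pose=(-6,3,E); sL=5/12, sR=3/8; mL=-5/24, mR=7/12; mL+mR=3/8 → advance +1; mR−mL=19/24 → turn +1·90°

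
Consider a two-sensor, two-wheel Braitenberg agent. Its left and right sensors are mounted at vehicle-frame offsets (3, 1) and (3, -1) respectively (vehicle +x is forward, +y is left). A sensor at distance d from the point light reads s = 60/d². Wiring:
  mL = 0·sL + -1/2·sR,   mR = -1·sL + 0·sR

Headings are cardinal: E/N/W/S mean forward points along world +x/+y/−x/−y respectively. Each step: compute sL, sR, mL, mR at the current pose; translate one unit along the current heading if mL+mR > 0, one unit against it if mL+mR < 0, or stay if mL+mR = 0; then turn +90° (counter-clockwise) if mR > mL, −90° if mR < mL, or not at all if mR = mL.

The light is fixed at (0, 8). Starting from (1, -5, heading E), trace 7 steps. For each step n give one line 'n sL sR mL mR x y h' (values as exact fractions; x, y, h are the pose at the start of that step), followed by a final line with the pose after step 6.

0 3/8 15/53 -15/106 -3/8 1 -5 E
1 60/257 60/257 -30/257 -60/257 0 -5 S
2 30/89 6/13 -3/13 -30/89 0 -4 W
3 20/27 12/17 -6/17 -20/27 1 -4 N
4 3/8 15/53 -15/106 -3/8 1 -5 E
5 60/257 60/257 -30/257 -60/257 0 -5 S
6 30/89 6/13 -3/13 -30/89 0 -4 W
final 1 -4 N

n=0: pose=(1,-5,E); sL=3/8, sR=15/53; mL=-15/106, mR=-3/8; mL+mR=-219/424 → advance -1; mR−mL=-99/424 → turn -1·90°
n=1: pose=(0,-5,S); sL=60/257, sR=60/257; mL=-30/257, mR=-60/257; mL+mR=-90/257 → advance -1; mR−mL=-30/257 → turn -1·90°
n=2: pose=(0,-4,W); sL=30/89, sR=6/13; mL=-3/13, mR=-30/89; mL+mR=-657/1157 → advance -1; mR−mL=-123/1157 → turn -1·90°
n=3: pose=(1,-4,N); sL=20/27, sR=12/17; mL=-6/17, mR=-20/27; mL+mR=-502/459 → advance -1; mR−mL=-178/459 → turn -1·90°
n=4: pose=(1,-5,E); sL=3/8, sR=15/53; mL=-15/106, mR=-3/8; mL+mR=-219/424 → advance -1; mR−mL=-99/424 → turn -1·90°
n=5: pose=(0,-5,S); sL=60/257, sR=60/257; mL=-30/257, mR=-60/257; mL+mR=-90/257 → advance -1; mR−mL=-30/257 → turn -1·90°
n=6: pose=(0,-4,W); sL=30/89, sR=6/13; mL=-3/13, mR=-30/89; mL+mR=-657/1157 → advance -1; mR−mL=-123/1157 → turn -1·90°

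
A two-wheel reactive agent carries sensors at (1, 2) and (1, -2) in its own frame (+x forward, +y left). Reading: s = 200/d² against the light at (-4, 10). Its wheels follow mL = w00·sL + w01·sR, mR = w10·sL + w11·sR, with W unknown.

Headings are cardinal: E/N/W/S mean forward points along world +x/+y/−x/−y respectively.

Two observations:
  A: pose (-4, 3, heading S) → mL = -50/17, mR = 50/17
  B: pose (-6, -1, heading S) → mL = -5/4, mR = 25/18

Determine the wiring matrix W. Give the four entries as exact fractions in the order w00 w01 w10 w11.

obs A: pose=(-4,3,S) → sL=50/17, sR=50/17, mL=-50/17, mR=50/17
obs B: pose=(-6,-1,S) → sL=25/18, sR=5/4, mL=-5/4, mR=25/18
sensor matrix S = [[50/17, 50/17], [25/18, 5/4]]; det S = -125/306
solve [mL_A; mL_B] = S·[w00; w01] and [mR_A; mR_B] = S·[w10; w11]:
  w00 = 0, w01 = -1, w10 = 1, w11 = 0

0 -1 1 0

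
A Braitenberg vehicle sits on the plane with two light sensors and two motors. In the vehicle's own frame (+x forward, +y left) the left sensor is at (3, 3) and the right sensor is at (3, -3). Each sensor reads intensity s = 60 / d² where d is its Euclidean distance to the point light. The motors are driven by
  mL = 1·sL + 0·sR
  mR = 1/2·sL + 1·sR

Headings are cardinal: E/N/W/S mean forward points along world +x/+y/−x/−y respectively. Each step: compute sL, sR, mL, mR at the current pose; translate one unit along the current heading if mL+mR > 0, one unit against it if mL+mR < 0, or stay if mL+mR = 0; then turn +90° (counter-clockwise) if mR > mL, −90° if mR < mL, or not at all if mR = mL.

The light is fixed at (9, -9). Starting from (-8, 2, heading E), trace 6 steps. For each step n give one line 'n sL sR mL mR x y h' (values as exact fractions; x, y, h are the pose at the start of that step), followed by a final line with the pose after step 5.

n=0: pose=(-8,2,E); sL=15/98, sR=3/13; mL=15/98, mR=783/2548; mL+mR=1173/2548 → advance +1; mR−mL=393/2548 → turn +1·90°
n=1: pose=(-7,2,N); sL=60/557, sR=12/73; mL=60/557, mR=8874/40661; mL+mR=13254/40661 → advance +1; mR−mL=4494/40661 → turn +1·90°
n=2: pose=(-7,3,W); sL=30/221, sR=30/293; mL=30/221, mR=11025/64753; mL+mR=19815/64753 → advance +1; mR−mL=2235/64753 → turn +1·90°
n=3: pose=(-8,3,S); sL=60/277, sR=60/481; mL=60/277, mR=31050/133237; mL+mR=59910/133237 → advance +1; mR−mL=2190/133237 → turn +1·90°
n=4: pose=(-8,2,E); sL=15/98, sR=3/13; mL=15/98, mR=783/2548; mL+mR=1173/2548 → advance +1; mR−mL=393/2548 → turn +1·90°
n=5: pose=(-7,2,N); sL=60/557, sR=12/73; mL=60/557, mR=8874/40661; mL+mR=13254/40661 → advance +1; mR−mL=4494/40661 → turn +1·90°

0 15/98 3/13 15/98 783/2548 -8 2 E
1 60/557 12/73 60/557 8874/40661 -7 2 N
2 30/221 30/293 30/221 11025/64753 -7 3 W
3 60/277 60/481 60/277 31050/133237 -8 3 S
4 15/98 3/13 15/98 783/2548 -8 2 E
5 60/557 12/73 60/557 8874/40661 -7 2 N
final -7 3 W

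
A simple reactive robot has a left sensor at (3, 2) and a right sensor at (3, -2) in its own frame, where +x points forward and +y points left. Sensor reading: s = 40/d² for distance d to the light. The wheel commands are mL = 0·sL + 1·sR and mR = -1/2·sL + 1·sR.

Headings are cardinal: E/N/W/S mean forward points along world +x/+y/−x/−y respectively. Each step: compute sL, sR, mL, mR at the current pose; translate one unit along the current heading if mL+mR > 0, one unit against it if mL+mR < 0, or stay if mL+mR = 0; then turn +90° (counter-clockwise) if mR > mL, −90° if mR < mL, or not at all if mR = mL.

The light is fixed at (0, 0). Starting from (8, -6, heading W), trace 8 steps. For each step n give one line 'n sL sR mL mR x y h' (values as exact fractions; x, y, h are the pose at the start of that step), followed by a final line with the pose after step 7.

n=0: pose=(8,-6,W); sL=40/89, sR=40/41; mL=40/41, mR=2740/3649; mL+mR=6300/3649 → advance +1; mR−mL=-20/89 → turn -1·90°
n=1: pose=(7,-6,N); sL=20/17, sR=4/9; mL=4/9, mR=-22/153; mL+mR=46/153 → advance +1; mR−mL=-10/17 → turn -1·90°
n=2: pose=(7,-5,E); sL=40/109, sR=40/149; mL=40/149, mR=1380/16241; mL+mR=5740/16241 → advance +1; mR−mL=-20/109 → turn -1·90°
n=3: pose=(8,-5,S); sL=10/41, sR=2/5; mL=2/5, mR=57/205; mL+mR=139/205 → advance +1; mR−mL=-5/41 → turn -1·90°
n=4: pose=(8,-6,W); sL=40/89, sR=40/41; mL=40/41, mR=2740/3649; mL+mR=6300/3649 → advance +1; mR−mL=-20/89 → turn -1·90°
n=5: pose=(7,-6,N); sL=20/17, sR=4/9; mL=4/9, mR=-22/153; mL+mR=46/153 → advance +1; mR−mL=-10/17 → turn -1·90°
n=6: pose=(7,-5,E); sL=40/109, sR=40/149; mL=40/149, mR=1380/16241; mL+mR=5740/16241 → advance +1; mR−mL=-20/109 → turn -1·90°
n=7: pose=(8,-5,S); sL=10/41, sR=2/5; mL=2/5, mR=57/205; mL+mR=139/205 → advance +1; mR−mL=-5/41 → turn -1·90°

0 40/89 40/41 40/41 2740/3649 8 -6 W
1 20/17 4/9 4/9 -22/153 7 -6 N
2 40/109 40/149 40/149 1380/16241 7 -5 E
3 10/41 2/5 2/5 57/205 8 -5 S
4 40/89 40/41 40/41 2740/3649 8 -6 W
5 20/17 4/9 4/9 -22/153 7 -6 N
6 40/109 40/149 40/149 1380/16241 7 -5 E
7 10/41 2/5 2/5 57/205 8 -5 S
final 8 -6 W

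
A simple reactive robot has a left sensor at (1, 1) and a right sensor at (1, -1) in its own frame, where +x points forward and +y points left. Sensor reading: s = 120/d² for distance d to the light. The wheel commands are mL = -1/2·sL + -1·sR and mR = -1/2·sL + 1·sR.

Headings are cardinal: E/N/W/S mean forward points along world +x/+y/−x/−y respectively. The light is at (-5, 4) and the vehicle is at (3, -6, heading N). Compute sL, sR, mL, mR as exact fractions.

12/13 20/27 -422/351 98/351

left sensor world pos  = (2, -5); dL² = 130
right sensor world pos = (4, -5); dR² = 162
sL = 120/130 = 12/13
sR = 120/162 = 20/27
mL = -1/2·sL + -1·sR = -422/351
mR = -1/2·sL + 1·sR = 98/351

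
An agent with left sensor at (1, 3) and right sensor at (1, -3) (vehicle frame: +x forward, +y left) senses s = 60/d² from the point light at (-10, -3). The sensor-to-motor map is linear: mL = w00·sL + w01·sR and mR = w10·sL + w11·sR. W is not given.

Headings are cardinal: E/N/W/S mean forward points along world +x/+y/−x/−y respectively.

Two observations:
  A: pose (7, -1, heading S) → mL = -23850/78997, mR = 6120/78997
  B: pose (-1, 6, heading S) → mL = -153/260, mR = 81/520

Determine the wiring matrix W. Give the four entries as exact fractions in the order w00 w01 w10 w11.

-1 -1/2 -1/2 1/2

obs A: pose=(7,-1,S) → sL=60/401, sR=60/197, mL=-23850/78997, mR=6120/78997
obs B: pose=(-1,6,S) → sL=15/52, sR=3/5, mL=-153/260, mR=81/520
sensor matrix S = [[60/401, 60/197], [15/52, 3/5]]; det S = 1971/1026961
solve [mL_A; mL_B] = S·[w00; w01] and [mR_A; mR_B] = S·[w10; w11]:
  w00 = -1, w01 = -1/2, w10 = -1/2, w11 = 1/2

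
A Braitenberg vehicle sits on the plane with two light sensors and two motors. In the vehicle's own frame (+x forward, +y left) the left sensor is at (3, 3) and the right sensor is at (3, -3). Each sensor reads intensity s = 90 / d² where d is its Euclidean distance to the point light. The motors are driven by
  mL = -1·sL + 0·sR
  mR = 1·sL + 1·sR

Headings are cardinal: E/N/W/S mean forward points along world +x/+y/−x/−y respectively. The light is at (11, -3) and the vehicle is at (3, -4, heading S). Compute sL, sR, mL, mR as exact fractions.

90/41 90/137 -90/41 16020/5617

left sensor world pos  = (6, -7); dL² = 41
right sensor world pos = (0, -7); dR² = 137
sL = 90/41 = 90/41
sR = 90/137 = 90/137
mL = -1·sL + 0·sR = -90/41
mR = 1·sL + 1·sR = 16020/5617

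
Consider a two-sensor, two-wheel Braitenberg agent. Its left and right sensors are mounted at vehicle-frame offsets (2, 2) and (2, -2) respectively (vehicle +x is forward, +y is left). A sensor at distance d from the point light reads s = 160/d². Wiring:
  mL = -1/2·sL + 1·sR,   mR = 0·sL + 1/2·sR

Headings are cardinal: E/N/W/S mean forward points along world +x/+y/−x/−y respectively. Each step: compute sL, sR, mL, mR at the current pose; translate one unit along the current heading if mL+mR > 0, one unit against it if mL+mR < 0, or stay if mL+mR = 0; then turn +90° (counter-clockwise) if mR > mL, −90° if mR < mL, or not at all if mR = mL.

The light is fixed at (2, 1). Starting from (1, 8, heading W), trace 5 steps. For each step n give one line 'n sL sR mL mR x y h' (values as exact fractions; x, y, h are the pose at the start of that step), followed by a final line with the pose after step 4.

0 80/17 16/9 -88/153 8/9 1 8 W
1 32/5 160/41 144/205 80/41 0 8 S
2 5/2 10 35/4 5 0 7 E
3 160/17 32/5 144/85 16/5 1 7 S
4 16/5 16 72/5 8 1 6 E
final 2 6 S

n=0: pose=(1,8,W); sL=80/17, sR=16/9; mL=-88/153, mR=8/9; mL+mR=16/51 → advance +1; mR−mL=224/153 → turn +1·90°
n=1: pose=(0,8,S); sL=32/5, sR=160/41; mL=144/205, mR=80/41; mL+mR=544/205 → advance +1; mR−mL=256/205 → turn +1·90°
n=2: pose=(0,7,E); sL=5/2, sR=10; mL=35/4, mR=5; mL+mR=55/4 → advance +1; mR−mL=-15/4 → turn -1·90°
n=3: pose=(1,7,S); sL=160/17, sR=32/5; mL=144/85, mR=16/5; mL+mR=416/85 → advance +1; mR−mL=128/85 → turn +1·90°
n=4: pose=(1,6,E); sL=16/5, sR=16; mL=72/5, mR=8; mL+mR=112/5 → advance +1; mR−mL=-32/5 → turn -1·90°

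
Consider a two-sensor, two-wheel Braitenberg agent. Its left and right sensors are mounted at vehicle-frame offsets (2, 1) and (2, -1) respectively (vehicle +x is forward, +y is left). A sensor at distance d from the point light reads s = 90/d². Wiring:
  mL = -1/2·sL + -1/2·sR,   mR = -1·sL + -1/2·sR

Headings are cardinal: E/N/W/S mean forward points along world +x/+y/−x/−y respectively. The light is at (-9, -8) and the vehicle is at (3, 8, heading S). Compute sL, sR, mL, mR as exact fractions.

left sensor world pos  = (4, 6); dL² = 365
right sensor world pos = (2, 6); dR² = 317
sL = 90/365 = 18/73
sR = 90/317 = 90/317
mL = -1/2·sL + -1/2·sR = -6138/23141
mR = -1·sL + -1/2·sR = -8991/23141

18/73 90/317 -6138/23141 -8991/23141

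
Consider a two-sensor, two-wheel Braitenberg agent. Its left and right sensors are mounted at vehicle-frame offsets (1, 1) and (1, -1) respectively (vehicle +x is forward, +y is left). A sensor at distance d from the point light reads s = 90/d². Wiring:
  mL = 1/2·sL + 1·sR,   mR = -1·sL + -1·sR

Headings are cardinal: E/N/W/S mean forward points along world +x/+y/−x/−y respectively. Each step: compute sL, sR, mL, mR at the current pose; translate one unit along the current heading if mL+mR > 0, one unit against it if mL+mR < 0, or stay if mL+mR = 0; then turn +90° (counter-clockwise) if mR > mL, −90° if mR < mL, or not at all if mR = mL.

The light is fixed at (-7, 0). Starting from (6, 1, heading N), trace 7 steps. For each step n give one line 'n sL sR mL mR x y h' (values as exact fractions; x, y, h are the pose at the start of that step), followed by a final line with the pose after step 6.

n=0: pose=(6,1,N); sL=45/74, sR=9/20; mL=279/370, mR=-783/740; mL+mR=-45/148 → advance -1; mR−mL=-1341/740 → turn -1·90°
n=1: pose=(6,0,E); sL=90/197, sR=90/197; mL=135/197, mR=-180/197; mL+mR=-45/197 → advance -1; mR−mL=-315/197 → turn -1·90°
n=2: pose=(5,0,S); sL=9/17, sR=45/61; mL=2079/2074, mR=-1314/1037; mL+mR=-9/34 → advance -1; mR−mL=-4707/2074 → turn -1·90°
n=3: pose=(5,1,W); sL=90/121, sR=18/25; mL=3303/3025, mR=-4428/3025; mL+mR=-45/121 → advance -1; mR−mL=-7731/3025 → turn -1·90°
n=4: pose=(6,1,N); sL=45/74, sR=9/20; mL=279/370, mR=-783/740; mL+mR=-45/148 → advance -1; mR−mL=-1341/740 → turn -1·90°
n=5: pose=(6,0,E); sL=90/197, sR=90/197; mL=135/197, mR=-180/197; mL+mR=-45/197 → advance -1; mR−mL=-315/197 → turn -1·90°
n=6: pose=(5,0,S); sL=9/17, sR=45/61; mL=2079/2074, mR=-1314/1037; mL+mR=-9/34 → advance -1; mR−mL=-4707/2074 → turn -1·90°

0 45/74 9/20 279/370 -783/740 6 1 N
1 90/197 90/197 135/197 -180/197 6 0 E
2 9/17 45/61 2079/2074 -1314/1037 5 0 S
3 90/121 18/25 3303/3025 -4428/3025 5 1 W
4 45/74 9/20 279/370 -783/740 6 1 N
5 90/197 90/197 135/197 -180/197 6 0 E
6 9/17 45/61 2079/2074 -1314/1037 5 0 S
final 5 1 W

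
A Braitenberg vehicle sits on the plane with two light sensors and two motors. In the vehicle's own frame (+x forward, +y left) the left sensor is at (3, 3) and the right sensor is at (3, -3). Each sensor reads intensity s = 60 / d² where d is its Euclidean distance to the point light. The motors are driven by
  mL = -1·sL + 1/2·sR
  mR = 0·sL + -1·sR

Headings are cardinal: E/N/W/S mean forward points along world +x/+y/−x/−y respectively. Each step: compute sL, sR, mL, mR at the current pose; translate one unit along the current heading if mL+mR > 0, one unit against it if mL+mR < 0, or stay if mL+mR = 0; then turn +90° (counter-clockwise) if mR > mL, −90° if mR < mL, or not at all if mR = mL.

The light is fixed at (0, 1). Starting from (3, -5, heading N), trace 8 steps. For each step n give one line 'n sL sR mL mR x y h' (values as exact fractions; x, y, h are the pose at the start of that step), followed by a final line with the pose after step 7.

0 20/3 4/3 -6 -4/3 3 -5 N
1 3/5 15/4 51/40 -15/4 3 -6 W
2 60/17 12/13 -678/221 -12/13 4 -6 N
3 30/61 30/13 525/793 -30/13 4 -7 W
4 60/29 60/89 -4470/2581 -60/89 5 -7 N
5 15/37 3/2 51/148 -3/2 5 -8 W
6 4/3 20/39 -14/13 -20/39 6 -8 N
7 30/89 30/29 465/2581 -30/29 6 -9 W
final 7 -9 N

n=0: pose=(3,-5,N); sL=20/3, sR=4/3; mL=-6, mR=-4/3; mL+mR=-22/3 → advance -1; mR−mL=14/3 → turn +1·90°
n=1: pose=(3,-6,W); sL=3/5, sR=15/4; mL=51/40, mR=-15/4; mL+mR=-99/40 → advance -1; mR−mL=-201/40 → turn -1·90°
n=2: pose=(4,-6,N); sL=60/17, sR=12/13; mL=-678/221, mR=-12/13; mL+mR=-882/221 → advance -1; mR−mL=474/221 → turn +1·90°
n=3: pose=(4,-7,W); sL=30/61, sR=30/13; mL=525/793, mR=-30/13; mL+mR=-1305/793 → advance -1; mR−mL=-2355/793 → turn -1·90°
n=4: pose=(5,-7,N); sL=60/29, sR=60/89; mL=-4470/2581, mR=-60/89; mL+mR=-6210/2581 → advance -1; mR−mL=2730/2581 → turn +1·90°
n=5: pose=(5,-8,W); sL=15/37, sR=3/2; mL=51/148, mR=-3/2; mL+mR=-171/148 → advance -1; mR−mL=-273/148 → turn -1·90°
n=6: pose=(6,-8,N); sL=4/3, sR=20/39; mL=-14/13, mR=-20/39; mL+mR=-62/39 → advance -1; mR−mL=22/39 → turn +1·90°
n=7: pose=(6,-9,W); sL=30/89, sR=30/29; mL=465/2581, mR=-30/29; mL+mR=-2205/2581 → advance -1; mR−mL=-3135/2581 → turn -1·90°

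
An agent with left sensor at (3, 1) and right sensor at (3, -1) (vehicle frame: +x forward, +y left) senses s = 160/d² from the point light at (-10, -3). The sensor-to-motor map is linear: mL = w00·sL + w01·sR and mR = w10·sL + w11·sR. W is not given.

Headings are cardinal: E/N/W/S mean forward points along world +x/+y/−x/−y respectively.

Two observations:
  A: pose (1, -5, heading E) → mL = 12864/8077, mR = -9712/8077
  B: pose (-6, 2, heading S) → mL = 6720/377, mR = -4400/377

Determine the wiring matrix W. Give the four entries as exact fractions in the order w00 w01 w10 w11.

1 1 -1 -1/2

obs A: pose=(1,-5,E) → sL=160/197, sR=32/41, mL=12864/8077, mR=-9712/8077
obs B: pose=(-6,2,S) → sL=160/29, sR=160/13, mL=6720/377, mR=-4400/377
sensor matrix S = [[160/197, 32/41], [160/29, 160/13]]; det S = 17326080/3045029
solve [mL_A; mL_B] = S·[w00; w01] and [mR_A; mR_B] = S·[w10; w11]:
  w00 = 1, w01 = 1, w10 = -1, w11 = -1/2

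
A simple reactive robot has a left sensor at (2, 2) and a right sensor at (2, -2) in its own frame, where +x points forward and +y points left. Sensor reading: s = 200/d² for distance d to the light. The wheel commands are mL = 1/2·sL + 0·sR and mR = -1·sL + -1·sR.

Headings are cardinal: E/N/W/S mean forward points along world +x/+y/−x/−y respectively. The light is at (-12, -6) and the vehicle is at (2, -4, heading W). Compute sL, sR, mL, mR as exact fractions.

25/18 5/4 25/36 -95/36

left sensor world pos  = (0, -6); dL² = 144
right sensor world pos = (0, -2); dR² = 160
sL = 200/144 = 25/18
sR = 200/160 = 5/4
mL = 1/2·sL + 0·sR = 25/36
mR = -1·sL + -1·sR = -95/36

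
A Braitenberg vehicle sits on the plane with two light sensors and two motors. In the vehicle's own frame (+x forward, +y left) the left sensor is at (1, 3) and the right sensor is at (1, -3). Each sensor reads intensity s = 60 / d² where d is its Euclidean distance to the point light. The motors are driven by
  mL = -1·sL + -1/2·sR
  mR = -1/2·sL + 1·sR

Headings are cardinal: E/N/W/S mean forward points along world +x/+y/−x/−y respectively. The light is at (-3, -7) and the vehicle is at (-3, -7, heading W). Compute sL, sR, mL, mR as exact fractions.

left sensor world pos  = (-4, -10); dL² = 10
right sensor world pos = (-4, -4); dR² = 10
sL = 60/10 = 6
sR = 60/10 = 6
mL = -1·sL + -1/2·sR = -9
mR = -1/2·sL + 1·sR = 3

6 6 -9 3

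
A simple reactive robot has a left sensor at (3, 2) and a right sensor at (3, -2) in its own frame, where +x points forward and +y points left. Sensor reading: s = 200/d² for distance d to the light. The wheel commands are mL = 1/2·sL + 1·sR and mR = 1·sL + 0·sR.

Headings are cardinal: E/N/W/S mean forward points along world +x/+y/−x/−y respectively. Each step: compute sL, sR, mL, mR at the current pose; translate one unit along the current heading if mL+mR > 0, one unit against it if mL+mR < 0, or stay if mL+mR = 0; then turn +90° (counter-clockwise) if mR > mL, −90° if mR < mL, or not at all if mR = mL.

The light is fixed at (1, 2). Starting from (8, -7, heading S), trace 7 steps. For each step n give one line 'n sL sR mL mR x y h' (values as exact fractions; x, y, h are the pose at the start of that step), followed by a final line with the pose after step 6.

0 8/9 200/169 2476/1521 8/9 8 -7 S
1 5/4 5/2 25/8 5/4 8 -8 W
2 40/13 200/113 4860/1469 40/13 7 -8 N
3 20/13 100/101 2310/1313 20/13 7 -7 E
4 8/9 200/169 2476/1521 8/9 8 -7 S
5 5/4 5/2 25/8 5/4 8 -8 W
6 40/13 200/113 4860/1469 40/13 7 -8 N
final 7 -7 E

n=0: pose=(8,-7,S); sL=8/9, sR=200/169; mL=2476/1521, mR=8/9; mL+mR=1276/507 → advance +1; mR−mL=-1124/1521 → turn -1·90°
n=1: pose=(8,-8,W); sL=5/4, sR=5/2; mL=25/8, mR=5/4; mL+mR=35/8 → advance +1; mR−mL=-15/8 → turn -1·90°
n=2: pose=(7,-8,N); sL=40/13, sR=200/113; mL=4860/1469, mR=40/13; mL+mR=9380/1469 → advance +1; mR−mL=-340/1469 → turn -1·90°
n=3: pose=(7,-7,E); sL=20/13, sR=100/101; mL=2310/1313, mR=20/13; mL+mR=4330/1313 → advance +1; mR−mL=-290/1313 → turn -1·90°
n=4: pose=(8,-7,S); sL=8/9, sR=200/169; mL=2476/1521, mR=8/9; mL+mR=1276/507 → advance +1; mR−mL=-1124/1521 → turn -1·90°
n=5: pose=(8,-8,W); sL=5/4, sR=5/2; mL=25/8, mR=5/4; mL+mR=35/8 → advance +1; mR−mL=-15/8 → turn -1·90°
n=6: pose=(7,-8,N); sL=40/13, sR=200/113; mL=4860/1469, mR=40/13; mL+mR=9380/1469 → advance +1; mR−mL=-340/1469 → turn -1·90°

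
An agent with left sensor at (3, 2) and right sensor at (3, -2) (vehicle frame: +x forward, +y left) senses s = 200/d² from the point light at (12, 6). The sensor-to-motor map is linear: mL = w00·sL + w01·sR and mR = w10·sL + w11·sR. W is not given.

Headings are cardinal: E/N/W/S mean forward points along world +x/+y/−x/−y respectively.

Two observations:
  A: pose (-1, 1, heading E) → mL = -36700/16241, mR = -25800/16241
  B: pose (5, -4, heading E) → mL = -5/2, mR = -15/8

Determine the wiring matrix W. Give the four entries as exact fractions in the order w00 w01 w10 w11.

obs A: pose=(-1,1,E) → sL=200/109, sR=200/149, mL=-36700/16241, mR=-25800/16241
obs B: pose=(5,-4,E) → sL=5/2, sR=5/4, mL=-5/2, mR=-15/8
sensor matrix S = [[200/109, 200/149], [5/2, 5/4]]; det S = -17250/16241
solve [mL_A; mL_B] = S·[w00; w01] and [mR_A; mR_B] = S·[w10; w11]:
  w00 = -1/2, w01 = -1, w10 = -1/2, w11 = -1/2

-1/2 -1 -1/2 -1/2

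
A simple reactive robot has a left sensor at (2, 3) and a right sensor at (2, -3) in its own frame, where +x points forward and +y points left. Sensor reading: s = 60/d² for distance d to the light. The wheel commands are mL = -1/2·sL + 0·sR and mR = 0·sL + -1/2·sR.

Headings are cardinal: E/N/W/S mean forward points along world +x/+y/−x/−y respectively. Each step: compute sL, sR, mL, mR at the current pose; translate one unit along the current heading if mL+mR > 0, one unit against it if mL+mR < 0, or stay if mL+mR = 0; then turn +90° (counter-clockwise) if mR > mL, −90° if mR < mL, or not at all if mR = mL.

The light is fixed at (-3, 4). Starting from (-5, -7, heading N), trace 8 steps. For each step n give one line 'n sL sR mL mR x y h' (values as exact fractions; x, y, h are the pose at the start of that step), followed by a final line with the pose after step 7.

0 30/53 30/41 -15/53 -15/41 -5 -7 N
1 20/27 4/15 -10/27 -2/15 -5 -8 E
2 15/34 3/5 -15/68 -3/10 -6 -8 N
3 60/101 60/257 -30/101 -30/257 -6 -9 E
4 6/17 30/61 -3/17 -15/61 -7 -9 N
5 12/25 60/293 -6/25 -30/293 -7 -10 E
6 15/52 15/37 -15/104 -15/74 -8 -10 N
7 20/51 20/111 -10/51 -10/111 -8 -11 E
final -9 -11 N

n=0: pose=(-5,-7,N); sL=30/53, sR=30/41; mL=-15/53, mR=-15/41; mL+mR=-1410/2173 → advance -1; mR−mL=-180/2173 → turn -1·90°
n=1: pose=(-5,-8,E); sL=20/27, sR=4/15; mL=-10/27, mR=-2/15; mL+mR=-68/135 → advance -1; mR−mL=32/135 → turn +1·90°
n=2: pose=(-6,-8,N); sL=15/34, sR=3/5; mL=-15/68, mR=-3/10; mL+mR=-177/340 → advance -1; mR−mL=-27/340 → turn -1·90°
n=3: pose=(-6,-9,E); sL=60/101, sR=60/257; mL=-30/101, mR=-30/257; mL+mR=-10740/25957 → advance -1; mR−mL=4680/25957 → turn +1·90°
n=4: pose=(-7,-9,N); sL=6/17, sR=30/61; mL=-3/17, mR=-15/61; mL+mR=-438/1037 → advance -1; mR−mL=-72/1037 → turn -1·90°
n=5: pose=(-7,-10,E); sL=12/25, sR=60/293; mL=-6/25, mR=-30/293; mL+mR=-2508/7325 → advance -1; mR−mL=1008/7325 → turn +1·90°
n=6: pose=(-8,-10,N); sL=15/52, sR=15/37; mL=-15/104, mR=-15/74; mL+mR=-1335/3848 → advance -1; mR−mL=-225/3848 → turn -1·90°
n=7: pose=(-8,-11,E); sL=20/51, sR=20/111; mL=-10/51, mR=-10/111; mL+mR=-180/629 → advance -1; mR−mL=200/1887 → turn +1·90°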